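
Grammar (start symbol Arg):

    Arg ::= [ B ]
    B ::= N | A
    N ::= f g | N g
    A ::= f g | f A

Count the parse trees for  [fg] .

Parse trees for [fg]:
  [Arg [ [B [N f g]] ]]
  [Arg [ [B [A f g]] ]]

2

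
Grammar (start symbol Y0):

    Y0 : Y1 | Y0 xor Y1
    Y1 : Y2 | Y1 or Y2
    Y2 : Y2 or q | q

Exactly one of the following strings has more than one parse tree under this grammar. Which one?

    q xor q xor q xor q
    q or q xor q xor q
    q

q xor q xor q xor q: 1 tree
q or q xor q xor q: 2 trees
q: 1 tree

q or q xor q xor q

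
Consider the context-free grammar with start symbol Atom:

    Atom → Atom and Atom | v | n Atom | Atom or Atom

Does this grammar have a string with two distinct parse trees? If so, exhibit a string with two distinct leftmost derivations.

Ambiguous

Witness: n v and v

Derivation 1: Atom ⇒ Atom and Atom ⇒ n Atom and Atom ⇒ n v and Atom ⇒ n v and v
Derivation 2: Atom ⇒ n Atom ⇒ n Atom and Atom ⇒ n v and Atom ⇒ n v and v

Two distinct leftmost derivations for the same string.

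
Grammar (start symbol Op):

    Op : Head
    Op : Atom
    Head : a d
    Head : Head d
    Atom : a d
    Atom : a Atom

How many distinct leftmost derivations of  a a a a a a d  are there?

1

Parse trees for a a a a a a d:
  [Op [Atom a [Atom a [Atom a [Atom a [Atom a [Atom a d]]]]]]]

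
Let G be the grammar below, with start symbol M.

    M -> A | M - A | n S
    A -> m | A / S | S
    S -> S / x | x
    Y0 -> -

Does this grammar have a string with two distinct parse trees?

Ambiguous

Witness: x / x

Derivation 1: M ⇒ A ⇒ A / S ⇒ S / S ⇒ x / S ⇒ x / x
Derivation 2: M ⇒ A ⇒ S ⇒ S / x ⇒ x / x

Two distinct leftmost derivations for the same string.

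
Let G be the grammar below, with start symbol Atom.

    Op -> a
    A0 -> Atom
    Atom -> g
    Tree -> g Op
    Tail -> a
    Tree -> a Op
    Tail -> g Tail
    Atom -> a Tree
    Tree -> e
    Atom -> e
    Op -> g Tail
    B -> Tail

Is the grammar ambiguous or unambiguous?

(B, A0 are unreachable from Atom, so their rules don't affect L(Atom).) Each reachable nonterminal has at most one production per leading terminal, and all productions are right-linear; the derivation is determined token-by-token.

Unambiguous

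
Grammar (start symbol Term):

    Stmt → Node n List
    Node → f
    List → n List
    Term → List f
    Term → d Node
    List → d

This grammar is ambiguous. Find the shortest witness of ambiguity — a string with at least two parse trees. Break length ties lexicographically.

d f

length 2: d f has 2 parse trees

Two derivations of d f:
  Term ⇒ List f ⇒ d f
  Term ⇒ d Node ⇒ d f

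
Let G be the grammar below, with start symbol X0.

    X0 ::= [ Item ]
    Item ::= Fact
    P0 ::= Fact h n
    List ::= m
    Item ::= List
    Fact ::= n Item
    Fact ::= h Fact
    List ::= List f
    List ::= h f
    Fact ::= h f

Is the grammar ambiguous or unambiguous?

Ambiguous

Witness: [ h f ]

Derivation 1: X0 ⇒ [ Item ] ⇒ [ Fact ] ⇒ [ h f ]
Derivation 2: X0 ⇒ [ Item ] ⇒ [ List ] ⇒ [ h f ]

Two distinct leftmost derivations for the same string.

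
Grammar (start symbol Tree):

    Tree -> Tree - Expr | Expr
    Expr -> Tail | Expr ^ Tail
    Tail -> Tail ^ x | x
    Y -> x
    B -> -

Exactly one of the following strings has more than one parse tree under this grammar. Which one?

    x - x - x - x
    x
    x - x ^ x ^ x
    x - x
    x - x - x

x - x - x - x: 1 tree
x: 1 tree
x - x ^ x ^ x: 4 trees
x - x: 1 tree
x - x - x: 1 tree

x - x ^ x ^ x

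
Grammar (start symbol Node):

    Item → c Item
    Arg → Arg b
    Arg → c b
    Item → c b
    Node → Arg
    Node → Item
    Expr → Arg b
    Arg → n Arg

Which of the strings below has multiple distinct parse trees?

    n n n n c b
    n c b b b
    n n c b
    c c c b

n n n n c b: 1 tree
n c b b b: 3 trees
n n c b: 1 tree
c c c b: 1 tree

n c b b b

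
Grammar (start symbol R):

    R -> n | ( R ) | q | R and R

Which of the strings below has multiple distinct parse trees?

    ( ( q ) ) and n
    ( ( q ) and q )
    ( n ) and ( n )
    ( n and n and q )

( ( q ) ) and n: 1 tree
( ( q ) and q ): 1 tree
( n ) and ( n ): 1 tree
( n and n and q ): 2 trees

( n and n and q )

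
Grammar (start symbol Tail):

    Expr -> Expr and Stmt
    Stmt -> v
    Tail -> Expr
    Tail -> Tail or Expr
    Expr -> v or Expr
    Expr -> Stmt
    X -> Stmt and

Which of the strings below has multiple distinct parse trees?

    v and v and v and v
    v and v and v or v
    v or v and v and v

v and v and v and v: 1 tree
v and v and v or v: 1 tree
v or v and v and v: 4 trees

v or v and v and v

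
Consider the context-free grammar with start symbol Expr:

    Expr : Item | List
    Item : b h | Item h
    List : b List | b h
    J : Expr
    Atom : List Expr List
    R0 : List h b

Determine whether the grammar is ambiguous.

Witness: b h

Derivation 1: Expr ⇒ Item ⇒ b h
Derivation 2: Expr ⇒ List ⇒ b h

Two distinct leftmost derivations for the same string.

Ambiguous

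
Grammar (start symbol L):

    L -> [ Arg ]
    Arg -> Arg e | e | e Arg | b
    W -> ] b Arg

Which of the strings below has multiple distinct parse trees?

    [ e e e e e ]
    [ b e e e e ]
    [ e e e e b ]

[ e e e e e ]

[ e e e e e ]: 16 trees
[ b e e e e ]: 1 tree
[ e e e e b ]: 1 tree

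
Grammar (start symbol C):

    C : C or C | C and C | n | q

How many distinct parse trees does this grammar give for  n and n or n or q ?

Parse trees for n and n or n or q:
  [C [C [C n] and [C n]] or [C [C n] or [C q]]]
  [C [C [C [C n] and [C n]] or [C n]] or [C q]]
  [C [C [C n] and [C [C n] or [C n]]] or [C q]]
  [C [C n] and [C [C n] or [C [C n] or [C q]]]]
  [C [C n] and [C [C [C n] or [C n]] or [C q]]]

5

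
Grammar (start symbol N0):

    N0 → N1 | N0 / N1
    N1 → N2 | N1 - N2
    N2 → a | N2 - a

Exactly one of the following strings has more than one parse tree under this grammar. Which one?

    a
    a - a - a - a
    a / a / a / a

a: 1 tree
a - a - a - a: 8 trees
a / a / a / a: 1 tree

a - a - a - a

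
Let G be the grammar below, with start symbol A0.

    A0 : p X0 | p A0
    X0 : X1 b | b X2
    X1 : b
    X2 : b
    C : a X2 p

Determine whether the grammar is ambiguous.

Witness: p b b

Derivation 1: A0 ⇒ p X0 ⇒ p X1 b ⇒ p b b
Derivation 2: A0 ⇒ p X0 ⇒ p b X2 ⇒ p b b

Two distinct leftmost derivations for the same string.

Ambiguous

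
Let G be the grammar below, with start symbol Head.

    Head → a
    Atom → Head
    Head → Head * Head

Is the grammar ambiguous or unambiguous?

Witness: a * a * a

Derivation 1: Head ⇒ Head * Head ⇒ a * Head ⇒ a * Head * Head ⇒ a * a * Head ⇒ a * a * a
Derivation 2: Head ⇒ Head * Head ⇒ Head * Head * Head ⇒ a * Head * Head ⇒ a * a * Head ⇒ a * a * a

Two distinct leftmost derivations for the same string.

Ambiguous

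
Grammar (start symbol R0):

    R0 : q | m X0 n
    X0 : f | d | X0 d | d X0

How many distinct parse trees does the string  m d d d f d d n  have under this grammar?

Parse trees for m d d d f d d n (showing first 6 of 10):
  [R0 m [X0 [X0 [X0 d [X0 d [X0 d [X0 f]]]] d] d] n]
  [R0 m [X0 [X0 d [X0 [X0 d [X0 d [X0 f]]] d]] d] n]
  [R0 m [X0 [X0 d [X0 d [X0 [X0 d [X0 f]] d]]] d] n]
  [R0 m [X0 [X0 d [X0 d [X0 d [X0 [X0 f] d]]]] d] n]
  [R0 m [X0 d [X0 [X0 [X0 d [X0 d [X0 f]]] d] d]] n]
  [R0 m [X0 d [X0 [X0 d [X0 [X0 d [X0 f]] d]] d]] n]

10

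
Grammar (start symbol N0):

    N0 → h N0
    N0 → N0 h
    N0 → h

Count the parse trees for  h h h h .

8

Parse trees for h h h h:
  [N0 h [N0 h [N0 h [N0 h]]]]
  [N0 h [N0 h [N0 [N0 h] h]]]
  [N0 h [N0 [N0 h [N0 h]] h]]
  [N0 h [N0 [N0 [N0 h] h] h]]
  [N0 [N0 h [N0 h [N0 h]]] h]
  [N0 [N0 h [N0 [N0 h] h]] h]
  [N0 [N0 [N0 h [N0 h]] h] h]
  [N0 [N0 [N0 [N0 h] h] h] h]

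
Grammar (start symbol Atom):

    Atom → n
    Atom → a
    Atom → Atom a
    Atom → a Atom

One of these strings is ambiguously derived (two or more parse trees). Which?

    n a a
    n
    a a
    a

a a

n a a: 1 tree
n: 1 tree
a a: 2 trees
a: 1 tree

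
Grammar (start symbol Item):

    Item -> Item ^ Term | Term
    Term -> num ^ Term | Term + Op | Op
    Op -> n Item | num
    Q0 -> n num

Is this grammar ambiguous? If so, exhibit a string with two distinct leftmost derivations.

Ambiguous

Witness: num ^ num

Derivation 1: Item ⇒ Item ^ Term ⇒ Term ^ Term ⇒ Op ^ Term ⇒ num ^ Term ⇒ num ^ Op ⇒ num ^ num
Derivation 2: Item ⇒ Term ⇒ num ^ Term ⇒ num ^ Op ⇒ num ^ num

Two distinct leftmost derivations for the same string.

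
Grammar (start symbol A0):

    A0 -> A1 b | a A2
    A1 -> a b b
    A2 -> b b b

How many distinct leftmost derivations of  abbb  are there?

Parse trees for abbb:
  [A0 [A1 a b b] b]
  [A0 a [A2 b b b]]

2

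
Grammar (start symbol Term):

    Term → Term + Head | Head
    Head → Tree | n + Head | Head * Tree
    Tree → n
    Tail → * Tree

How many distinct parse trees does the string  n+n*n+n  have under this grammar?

Parse trees for n+n*n+n:
  [Term [Term [Term [Head [Tree n]]] + [Head [Head [Tree n]] * [Tree n]]] + [Head [Tree n]]]
  [Term [Term [Head n + [Head [Head [Tree n]] * [Tree n]]]] + [Head [Tree n]]]
  [Term [Term [Head [Head n + [Head [Tree n]]] * [Tree n]]] + [Head [Tree n]]]

3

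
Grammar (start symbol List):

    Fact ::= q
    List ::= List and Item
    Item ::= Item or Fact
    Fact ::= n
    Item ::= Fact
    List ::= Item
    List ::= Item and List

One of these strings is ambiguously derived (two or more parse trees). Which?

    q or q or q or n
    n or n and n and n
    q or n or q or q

q or q or q or n: 1 tree
n or n and n and n: 4 trees
q or n or q or q: 1 tree

n or n and n and n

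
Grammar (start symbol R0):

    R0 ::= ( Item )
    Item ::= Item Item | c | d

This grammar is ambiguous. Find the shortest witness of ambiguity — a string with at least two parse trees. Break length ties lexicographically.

length 3: no string has ≥2 trees
length 4: no string has ≥2 trees
length 5: ( c c c ) has 2 parse trees

Two derivations of ( c c c ):
  R0 ⇒ ( Item ) ⇒ ( Item Item ) ⇒ ( Item Item Item ) ⇒ ( c Item Item ) ⇒ ( c c Item ) ⇒ ( c c c )
  R0 ⇒ ( Item ) ⇒ ( Item Item ) ⇒ ( c Item ) ⇒ ( c Item Item ) ⇒ ( c c Item ) ⇒ ( c c c )

( c c c )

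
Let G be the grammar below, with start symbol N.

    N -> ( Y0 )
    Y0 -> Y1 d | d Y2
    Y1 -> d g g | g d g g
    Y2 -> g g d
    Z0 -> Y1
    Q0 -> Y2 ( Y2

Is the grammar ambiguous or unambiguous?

Witness: ( d g g d )

Derivation 1: N ⇒ ( Y0 ) ⇒ ( Y1 d ) ⇒ ( d g g d )
Derivation 2: N ⇒ ( Y0 ) ⇒ ( d Y2 ) ⇒ ( d g g d )

Two distinct leftmost derivations for the same string.

Ambiguous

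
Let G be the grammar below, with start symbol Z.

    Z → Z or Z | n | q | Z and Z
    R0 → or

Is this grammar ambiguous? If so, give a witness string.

Witness: n and n and n

Derivation 1: Z ⇒ Z and Z ⇒ n and Z ⇒ n and Z and Z ⇒ n and n and Z ⇒ n and n and n
Derivation 2: Z ⇒ Z and Z ⇒ Z and Z and Z ⇒ n and Z and Z ⇒ n and n and Z ⇒ n and n and n

Two distinct leftmost derivations for the same string.

Ambiguous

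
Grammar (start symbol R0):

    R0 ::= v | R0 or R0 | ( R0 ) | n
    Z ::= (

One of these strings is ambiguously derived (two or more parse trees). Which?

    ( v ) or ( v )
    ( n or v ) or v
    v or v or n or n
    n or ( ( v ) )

( v ) or ( v ): 1 tree
( n or v ) or v: 1 tree
v or v or n or n: 5 trees
n or ( ( v ) ): 1 tree

v or v or n or n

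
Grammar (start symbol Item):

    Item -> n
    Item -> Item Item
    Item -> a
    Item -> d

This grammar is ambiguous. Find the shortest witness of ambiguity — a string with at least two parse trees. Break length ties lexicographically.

a a a

length 1: no string has ≥2 trees
length 2: no string has ≥2 trees
length 3: a a a has 2 parse trees

Two derivations of a a a:
  Item ⇒ Item Item ⇒ Item Item Item ⇒ a Item Item ⇒ a a Item ⇒ a a a
  Item ⇒ Item Item ⇒ a Item ⇒ a Item Item ⇒ a a Item ⇒ a a a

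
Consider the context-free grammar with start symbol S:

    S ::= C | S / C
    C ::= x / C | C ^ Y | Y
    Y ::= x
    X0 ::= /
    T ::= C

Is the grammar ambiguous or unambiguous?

Witness: x / x

Derivation 1: S ⇒ C ⇒ x / C ⇒ x / Y ⇒ x / x
Derivation 2: S ⇒ S / C ⇒ C / C ⇒ Y / C ⇒ x / C ⇒ x / Y ⇒ x / x

Two distinct leftmost derivations for the same string.

Ambiguous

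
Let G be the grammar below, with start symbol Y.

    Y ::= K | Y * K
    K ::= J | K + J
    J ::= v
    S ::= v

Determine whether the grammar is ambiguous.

(S is unreachable from Y, so its rules don't affect L(Y).) This is a standard precedence ladder (Y over K over J), with each level left-recursive on its own operator ('*' at Y, '+' at K). That structure is LR(1), hence unambiguous.

Unambiguous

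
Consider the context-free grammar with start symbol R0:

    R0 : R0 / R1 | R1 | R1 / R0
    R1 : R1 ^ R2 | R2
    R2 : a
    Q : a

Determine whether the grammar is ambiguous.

Ambiguous

Witness: a / a

Derivation 1: R0 ⇒ R0 / R1 ⇒ R1 / R1 ⇒ R2 / R1 ⇒ a / R1 ⇒ a / R2 ⇒ a / a
Derivation 2: R0 ⇒ R1 / R0 ⇒ R2 / R0 ⇒ a / R0 ⇒ a / R1 ⇒ a / R2 ⇒ a / a

Two distinct leftmost derivations for the same string.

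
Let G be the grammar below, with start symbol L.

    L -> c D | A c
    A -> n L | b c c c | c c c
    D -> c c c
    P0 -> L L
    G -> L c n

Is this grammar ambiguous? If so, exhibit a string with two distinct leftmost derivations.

Witness: c c c c

Derivation 1: L ⇒ c D ⇒ c c c c
Derivation 2: L ⇒ A c ⇒ c c c c

Two distinct leftmost derivations for the same string.

Ambiguous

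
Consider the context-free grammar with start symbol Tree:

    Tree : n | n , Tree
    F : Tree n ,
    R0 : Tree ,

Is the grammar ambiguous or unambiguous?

Unambiguous

Only Tree is reachable from Tree; ignoring the rest: Right-recursive list with a separator: after each atom, whether the separator follows determines the rule. One parse per string.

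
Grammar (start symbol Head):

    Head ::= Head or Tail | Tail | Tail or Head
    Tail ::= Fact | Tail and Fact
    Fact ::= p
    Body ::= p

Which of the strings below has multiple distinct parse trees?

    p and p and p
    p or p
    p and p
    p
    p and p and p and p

p or p

p and p and p: 1 tree
p or p: 2 trees
p and p: 1 tree
p: 1 tree
p and p and p and p: 1 tree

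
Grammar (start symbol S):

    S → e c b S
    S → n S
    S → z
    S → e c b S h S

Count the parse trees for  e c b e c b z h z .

Parse trees for e c b e c b z h z:
  [S e c b [S e c b [S z] h [S z]]]
  [S e c b [S e c b [S z]] h [S z]]

2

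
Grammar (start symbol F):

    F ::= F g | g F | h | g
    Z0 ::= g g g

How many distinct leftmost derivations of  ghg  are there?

Parse trees for ghg:
  [F [F g [F h]] g]
  [F g [F [F h] g]]

2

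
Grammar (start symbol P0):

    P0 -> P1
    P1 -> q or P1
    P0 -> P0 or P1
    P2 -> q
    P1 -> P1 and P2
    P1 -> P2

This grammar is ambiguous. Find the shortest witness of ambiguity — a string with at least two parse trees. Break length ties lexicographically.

length 1: no string has ≥2 trees
length 3: q or q has 2 parse trees

Two derivations of q or q:
  P0 ⇒ P1 ⇒ q or P1 ⇒ q or P2 ⇒ q or q
  P0 ⇒ P0 or P1 ⇒ P1 or P1 ⇒ P2 or P1 ⇒ q or P1 ⇒ q or P2 ⇒ q or q

q or q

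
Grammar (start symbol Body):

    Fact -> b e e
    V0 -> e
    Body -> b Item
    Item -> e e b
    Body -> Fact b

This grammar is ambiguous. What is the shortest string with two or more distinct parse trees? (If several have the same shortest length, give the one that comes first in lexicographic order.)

b e e b

length 4: b e e b has 2 parse trees

Two derivations of b e e b:
  Body ⇒ b Item ⇒ b e e b
  Body ⇒ Fact b ⇒ b e e b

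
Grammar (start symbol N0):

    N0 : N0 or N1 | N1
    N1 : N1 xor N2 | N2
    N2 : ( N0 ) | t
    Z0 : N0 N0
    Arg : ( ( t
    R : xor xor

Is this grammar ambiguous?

Unambiguous

(Z0, Arg, R are unreachable from N0, so their rules don't affect L(N0).) This is a standard precedence ladder (N0 over N1 over N2), with each level left-recursive on its own operator ('or' at N0, 'xor' at N1). That structure is LR(1), hence unambiguous.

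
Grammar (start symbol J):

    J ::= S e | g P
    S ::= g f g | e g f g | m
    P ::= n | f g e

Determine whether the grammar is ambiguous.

Ambiguous

Witness: g f g e

Derivation 1: J ⇒ S e ⇒ g f g e
Derivation 2: J ⇒ g P ⇒ g f g e

Two distinct leftmost derivations for the same string.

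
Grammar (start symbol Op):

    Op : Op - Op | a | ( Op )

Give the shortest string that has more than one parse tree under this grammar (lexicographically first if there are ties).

length 1: no string has ≥2 trees
length 3: no string has ≥2 trees
length 5: a - a - a has 2 parse trees

Two derivations of a - a - a:
  Op ⇒ Op - Op ⇒ Op - Op - Op ⇒ a - Op - Op ⇒ a - a - Op ⇒ a - a - a
  Op ⇒ Op - Op ⇒ a - Op ⇒ a - Op - Op ⇒ a - a - Op ⇒ a - a - a

a - a - a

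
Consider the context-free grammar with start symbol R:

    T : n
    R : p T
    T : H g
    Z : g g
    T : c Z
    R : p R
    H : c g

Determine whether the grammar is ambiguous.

Ambiguous

Witness: p c g g

Derivation 1: R ⇒ p T ⇒ p H g ⇒ p c g g
Derivation 2: R ⇒ p T ⇒ p c Z ⇒ p c g g

Two distinct leftmost derivations for the same string.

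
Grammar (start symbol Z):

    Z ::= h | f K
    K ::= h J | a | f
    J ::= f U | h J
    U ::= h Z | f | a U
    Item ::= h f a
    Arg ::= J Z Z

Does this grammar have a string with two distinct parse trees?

Unambiguous

(Item, Arg are unreachable from Z, so their rules don't affect L(Z).) The reachable rules are right-linear with at most one rule per (nonterminal, next-terminal) pair. Each input token forces the next rule, so parsing is deterministic.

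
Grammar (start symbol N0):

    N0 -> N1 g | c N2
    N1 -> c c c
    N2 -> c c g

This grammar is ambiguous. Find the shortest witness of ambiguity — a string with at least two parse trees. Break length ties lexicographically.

length 4: c c c g has 2 parse trees

Two derivations of c c c g:
  N0 ⇒ N1 g ⇒ c c c g
  N0 ⇒ c N2 ⇒ c c c g

c c c g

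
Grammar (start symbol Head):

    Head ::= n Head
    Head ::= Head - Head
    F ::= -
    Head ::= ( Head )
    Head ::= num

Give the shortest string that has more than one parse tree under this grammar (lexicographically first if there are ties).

length 1: no string has ≥2 trees
length 2: no string has ≥2 trees
length 3: no string has ≥2 trees
length 4: n num - num has 2 parse trees

Two derivations of n num - num:
  Head ⇒ n Head ⇒ n Head - Head ⇒ n num - Head ⇒ n num - num
  Head ⇒ Head - Head ⇒ n Head - Head ⇒ n num - Head ⇒ n num - num

n num - num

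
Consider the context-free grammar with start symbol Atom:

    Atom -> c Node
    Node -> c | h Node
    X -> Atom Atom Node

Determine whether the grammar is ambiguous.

Unambiguous

(X is unreachable from Atom, so its rules don't affect L(Atom).) The reachable rules are right-linear with at most one rule per (nonterminal, next-terminal) pair. Each input token forces the next rule, so parsing is deterministic.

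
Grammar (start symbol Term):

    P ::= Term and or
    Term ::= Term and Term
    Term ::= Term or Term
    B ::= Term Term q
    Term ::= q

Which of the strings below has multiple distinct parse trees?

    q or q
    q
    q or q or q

q or q: 1 tree
q: 1 tree
q or q or q: 2 trees

q or q or q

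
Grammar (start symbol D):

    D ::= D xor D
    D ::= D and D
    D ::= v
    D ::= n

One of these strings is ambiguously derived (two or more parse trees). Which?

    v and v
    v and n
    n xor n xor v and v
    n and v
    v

n xor n xor v and v

v and v: 1 tree
v and n: 1 tree
n xor n xor v and v: 5 trees
n and v: 1 tree
v: 1 tree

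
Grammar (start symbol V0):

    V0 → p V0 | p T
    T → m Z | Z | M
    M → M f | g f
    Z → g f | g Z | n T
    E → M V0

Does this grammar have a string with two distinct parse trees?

Ambiguous

Witness: p g f

Derivation 1: V0 ⇒ p T ⇒ p Z ⇒ p g f
Derivation 2: V0 ⇒ p T ⇒ p M ⇒ p g f

Two distinct leftmost derivations for the same string.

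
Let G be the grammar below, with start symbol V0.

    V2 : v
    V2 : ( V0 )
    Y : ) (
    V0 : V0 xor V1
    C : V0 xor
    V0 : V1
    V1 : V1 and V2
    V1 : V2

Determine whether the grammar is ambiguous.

Only V0, V1, V2 are reachable from V0; ignoring the rest: The grammar is stratified — V0 handles 'xor' (left-recursive), V1 handles 'and', V2 atoms. Each operator has a fixed associativity and precedence level, so every string has one parse.

Unambiguous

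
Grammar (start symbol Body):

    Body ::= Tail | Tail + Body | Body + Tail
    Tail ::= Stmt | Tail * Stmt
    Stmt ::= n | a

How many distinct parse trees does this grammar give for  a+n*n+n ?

4

Parse trees for a+n*n+n:
  [Body [Tail [Stmt a]] + [Body [Tail [Tail [Stmt n]] * [Stmt n]] + [Body [Tail [Stmt n]]]]]
  [Body [Tail [Stmt a]] + [Body [Body [Tail [Tail [Stmt n]] * [Stmt n]]] + [Tail [Stmt n]]]]
  [Body [Body [Tail [Stmt a]] + [Body [Tail [Tail [Stmt n]] * [Stmt n]]]] + [Tail [Stmt n]]]
  [Body [Body [Body [Tail [Stmt a]]] + [Tail [Tail [Stmt n]] * [Stmt n]]] + [Tail [Stmt n]]]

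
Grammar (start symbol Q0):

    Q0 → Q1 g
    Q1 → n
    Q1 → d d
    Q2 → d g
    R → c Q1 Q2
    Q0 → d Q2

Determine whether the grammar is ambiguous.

Ambiguous

Witness: d d g

Derivation 1: Q0 ⇒ Q1 g ⇒ d d g
Derivation 2: Q0 ⇒ d Q2 ⇒ d d g

Two distinct leftmost derivations for the same string.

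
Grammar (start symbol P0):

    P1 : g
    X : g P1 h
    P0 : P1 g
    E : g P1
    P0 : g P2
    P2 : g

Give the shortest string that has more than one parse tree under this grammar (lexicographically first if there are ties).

length 2: g g has 2 parse trees

Two derivations of g g:
  P0 ⇒ P1 g ⇒ g g
  P0 ⇒ g P2 ⇒ g g

g g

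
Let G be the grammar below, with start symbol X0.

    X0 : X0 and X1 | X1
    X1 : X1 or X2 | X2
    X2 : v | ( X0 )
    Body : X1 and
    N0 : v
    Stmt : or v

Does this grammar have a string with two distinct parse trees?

(Body, N0, Stmt are unreachable from X0, so their rules don't affect L(X0).) This is a standard precedence ladder (X0 over X1 over X2), with each level left-recursive on its own operator ('and' at X0, 'or' at X1). That structure is LR(1), hence unambiguous.

Unambiguous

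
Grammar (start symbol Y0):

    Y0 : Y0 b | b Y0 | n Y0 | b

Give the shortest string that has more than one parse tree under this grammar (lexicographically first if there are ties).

length 1: no string has ≥2 trees
length 2: b b has 2 parse trees

Two derivations of b b:
  Y0 ⇒ Y0 b ⇒ b b
  Y0 ⇒ b Y0 ⇒ b b

b b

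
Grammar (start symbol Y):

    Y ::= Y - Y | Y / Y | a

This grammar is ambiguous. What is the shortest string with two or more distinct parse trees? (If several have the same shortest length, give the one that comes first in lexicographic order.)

length 1: no string has ≥2 trees
length 3: no string has ≥2 trees
length 5: a - a - a has 2 parse trees

Two derivations of a - a - a:
  Y ⇒ Y - Y ⇒ Y - Y - Y ⇒ a - Y - Y ⇒ a - a - Y ⇒ a - a - a
  Y ⇒ Y - Y ⇒ a - Y ⇒ a - Y - Y ⇒ a - a - Y ⇒ a - a - a

a - a - a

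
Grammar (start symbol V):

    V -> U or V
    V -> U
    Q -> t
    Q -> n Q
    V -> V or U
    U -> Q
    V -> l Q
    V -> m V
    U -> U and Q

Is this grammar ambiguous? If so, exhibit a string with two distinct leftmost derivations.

Ambiguous

Witness: t or t

Derivation 1: V ⇒ U or V ⇒ Q or V ⇒ t or V ⇒ t or U ⇒ t or Q ⇒ t or t
Derivation 2: V ⇒ V or U ⇒ U or U ⇒ Q or U ⇒ t or U ⇒ t or Q ⇒ t or t

Two distinct leftmost derivations for the same string.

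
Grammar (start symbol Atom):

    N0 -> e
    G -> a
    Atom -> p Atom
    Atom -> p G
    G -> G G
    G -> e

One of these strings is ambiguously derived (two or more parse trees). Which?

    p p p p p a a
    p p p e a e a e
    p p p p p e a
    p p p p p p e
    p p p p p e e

p p p e a e a e

p p p p p a a: 1 tree
p p p e a e a e: 14 trees
p p p p p e a: 1 tree
p p p p p p e: 1 tree
p p p p p e e: 1 tree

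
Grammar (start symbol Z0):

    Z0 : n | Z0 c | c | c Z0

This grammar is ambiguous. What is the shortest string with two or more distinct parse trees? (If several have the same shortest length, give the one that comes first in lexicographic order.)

c c

length 1: no string has ≥2 trees
length 2: c c has 2 parse trees

Two derivations of c c:
  Z0 ⇒ Z0 c ⇒ c c
  Z0 ⇒ c Z0 ⇒ c c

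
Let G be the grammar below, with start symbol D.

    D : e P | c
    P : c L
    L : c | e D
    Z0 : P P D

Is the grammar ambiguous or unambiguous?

Unambiguous

Only D, P, L are reachable from D; ignoring the rest: Restricted to the reachable nonterminals, every rule has the form A → t or A → t B, and no two rules for the same A share a first terminal. The grammar encodes a DFA — one run per string.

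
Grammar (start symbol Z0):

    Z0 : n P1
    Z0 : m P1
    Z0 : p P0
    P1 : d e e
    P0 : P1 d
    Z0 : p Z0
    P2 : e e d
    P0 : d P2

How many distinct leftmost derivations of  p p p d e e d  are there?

Parse trees for p p p d e e d:
  [Z0 p [Z0 p [Z0 p [P0 [P1 d e e] d]]]]
  [Z0 p [Z0 p [Z0 p [P0 d [P2 e e d]]]]]

2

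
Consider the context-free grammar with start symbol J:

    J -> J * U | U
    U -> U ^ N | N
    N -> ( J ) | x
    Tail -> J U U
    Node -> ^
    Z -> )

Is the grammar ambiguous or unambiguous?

Unambiguous

(Tail, Node, Z are unreachable from J, so their rules don't affect L(J).) J → J * U | U  ;  U → U ^ N | N  — a left-associative chain with N at the bottom. Each string factors uniquely by precedence.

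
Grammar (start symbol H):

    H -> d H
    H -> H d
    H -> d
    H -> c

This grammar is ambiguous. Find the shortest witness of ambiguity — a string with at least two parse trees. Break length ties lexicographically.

length 1: no string has ≥2 trees
length 2: d d has 2 parse trees

Two derivations of d d:
  H ⇒ d H ⇒ d d
  H ⇒ H d ⇒ d d

d d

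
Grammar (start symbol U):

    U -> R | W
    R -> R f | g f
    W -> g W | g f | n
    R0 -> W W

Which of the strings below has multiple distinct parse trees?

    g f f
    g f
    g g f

g f

g f f: 1 tree
g f: 2 trees
g g f: 1 tree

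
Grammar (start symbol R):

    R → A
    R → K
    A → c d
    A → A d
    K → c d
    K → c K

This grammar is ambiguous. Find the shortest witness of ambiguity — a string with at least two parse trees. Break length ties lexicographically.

c d

length 2: c d has 2 parse trees

Two derivations of c d:
  R ⇒ A ⇒ c d
  R ⇒ K ⇒ c d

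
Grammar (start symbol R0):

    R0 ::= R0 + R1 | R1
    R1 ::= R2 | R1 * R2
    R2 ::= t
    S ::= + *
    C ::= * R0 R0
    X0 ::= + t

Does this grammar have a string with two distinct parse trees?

Only R0, R1, R2 are reachable from R0; ignoring the rest: The grammar is stratified — R0 handles '+' (left-recursive), R1 handles '*', R2 atoms. Each operator has a fixed associativity and precedence level, so every string has one parse.

Unambiguous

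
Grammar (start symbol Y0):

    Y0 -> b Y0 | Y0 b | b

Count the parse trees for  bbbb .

Parse trees for bbbb:
  [Y0 b [Y0 b [Y0 b [Y0 b]]]]
  [Y0 b [Y0 b [Y0 [Y0 b] b]]]
  [Y0 b [Y0 [Y0 b [Y0 b]] b]]
  [Y0 b [Y0 [Y0 [Y0 b] b] b]]
  [Y0 [Y0 b [Y0 b [Y0 b]]] b]
  [Y0 [Y0 b [Y0 [Y0 b] b]] b]
  [Y0 [Y0 [Y0 b [Y0 b]] b] b]
  [Y0 [Y0 [Y0 [Y0 b] b] b] b]

8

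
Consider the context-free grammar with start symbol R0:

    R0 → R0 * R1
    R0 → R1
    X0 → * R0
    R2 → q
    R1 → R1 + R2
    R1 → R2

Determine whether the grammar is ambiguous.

Only R0, R1, R2 are reachable from R0; ignoring the rest: This is a standard precedence ladder (R0 over R1 over R2), with each level left-recursive on its own operator ('*' at R0, '+' at R1). That structure is LR(1), hence unambiguous.

Unambiguous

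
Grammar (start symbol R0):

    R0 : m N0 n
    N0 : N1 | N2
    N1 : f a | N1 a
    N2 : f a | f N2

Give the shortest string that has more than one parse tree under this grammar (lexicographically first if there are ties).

length 4: m f a n has 2 parse trees

Two derivations of m f a n:
  R0 ⇒ m N0 n ⇒ m N1 n ⇒ m f a n
  R0 ⇒ m N0 n ⇒ m N2 n ⇒ m f a n

m f a n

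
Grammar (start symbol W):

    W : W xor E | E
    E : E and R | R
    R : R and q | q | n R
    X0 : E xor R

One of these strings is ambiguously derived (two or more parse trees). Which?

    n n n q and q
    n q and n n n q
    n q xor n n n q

n n n q and q: 5 trees
n q and n n n q: 1 tree
n q xor n n n q: 1 tree

n n n q and q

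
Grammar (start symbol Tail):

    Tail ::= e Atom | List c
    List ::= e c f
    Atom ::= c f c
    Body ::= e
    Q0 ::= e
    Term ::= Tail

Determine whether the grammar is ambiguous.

Witness: e c f c

Derivation 1: Tail ⇒ e Atom ⇒ e c f c
Derivation 2: Tail ⇒ List c ⇒ e c f c

Two distinct leftmost derivations for the same string.

Ambiguous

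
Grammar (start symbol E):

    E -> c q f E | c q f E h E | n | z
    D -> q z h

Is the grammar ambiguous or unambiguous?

Witness: c q f c q f n h n

Derivation 1: E ⇒ c q f E ⇒ c q f c q f E h E ⇒ c q f c q f n h E ⇒ c q f c q f n h n
Derivation 2: E ⇒ c q f E h E ⇒ c q f c q f E h E ⇒ c q f c q f n h E ⇒ c q f c q f n h n

Two distinct leftmost derivations for the same string.

Ambiguous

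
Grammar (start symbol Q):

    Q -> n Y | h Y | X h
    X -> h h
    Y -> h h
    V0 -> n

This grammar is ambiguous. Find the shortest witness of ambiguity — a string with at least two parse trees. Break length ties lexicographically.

h h h

length 3: h h h has 2 parse trees

Two derivations of h h h:
  Q ⇒ h Y ⇒ h h h
  Q ⇒ X h ⇒ h h h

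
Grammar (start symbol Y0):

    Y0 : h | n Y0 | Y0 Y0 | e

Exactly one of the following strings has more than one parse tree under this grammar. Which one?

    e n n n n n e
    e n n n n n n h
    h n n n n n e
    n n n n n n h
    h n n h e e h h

h n n h e e h h

e n n n n n e: 1 tree
e n n n n n n h: 1 tree
h n n n n n e: 1 tree
n n n n n n h: 1 tree
h n n h e e h h: 165 trees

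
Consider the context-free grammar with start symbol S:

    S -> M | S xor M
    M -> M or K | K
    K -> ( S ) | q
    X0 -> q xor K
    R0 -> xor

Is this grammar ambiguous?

Only S, M, K are reachable from S; ignoring the rest: S → S xor M | M  ;  M → M or K | K  — a left-associative chain with K at the bottom. Each string factors uniquely by precedence.

Unambiguous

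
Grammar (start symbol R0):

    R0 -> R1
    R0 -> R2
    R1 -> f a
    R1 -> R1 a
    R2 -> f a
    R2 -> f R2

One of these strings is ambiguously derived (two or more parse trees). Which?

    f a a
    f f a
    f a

f a

f a a: 1 tree
f f a: 1 tree
f a: 2 trees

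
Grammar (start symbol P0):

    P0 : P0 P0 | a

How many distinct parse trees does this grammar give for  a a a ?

2

Parse trees for a a a:
  [P0 [P0 a] [P0 [P0 a] [P0 a]]]
  [P0 [P0 [P0 a] [P0 a]] [P0 a]]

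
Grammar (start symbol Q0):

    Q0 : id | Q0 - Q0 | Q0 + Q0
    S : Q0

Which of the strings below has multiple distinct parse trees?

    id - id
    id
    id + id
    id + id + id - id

id - id: 1 tree
id: 1 tree
id + id: 1 tree
id + id + id - id: 5 trees

id + id + id - id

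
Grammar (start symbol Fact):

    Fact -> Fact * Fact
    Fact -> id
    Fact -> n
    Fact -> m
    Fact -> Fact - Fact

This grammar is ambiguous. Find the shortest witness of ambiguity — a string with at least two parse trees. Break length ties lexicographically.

length 1: no string has ≥2 trees
length 3: no string has ≥2 trees
length 5: id * id * id has 2 parse trees

Two derivations of id * id * id:
  Fact ⇒ Fact * Fact ⇒ Fact * Fact * Fact ⇒ id * Fact * Fact ⇒ id * id * Fact ⇒ id * id * id
  Fact ⇒ Fact * Fact ⇒ id * Fact ⇒ id * Fact * Fact ⇒ id * id * Fact ⇒ id * id * id

id * id * id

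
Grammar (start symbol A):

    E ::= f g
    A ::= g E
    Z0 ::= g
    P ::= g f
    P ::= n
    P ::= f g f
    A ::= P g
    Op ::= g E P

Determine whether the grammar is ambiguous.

Witness: g f g

Derivation 1: A ⇒ g E ⇒ g f g
Derivation 2: A ⇒ P g ⇒ g f g

Two distinct leftmost derivations for the same string.

Ambiguous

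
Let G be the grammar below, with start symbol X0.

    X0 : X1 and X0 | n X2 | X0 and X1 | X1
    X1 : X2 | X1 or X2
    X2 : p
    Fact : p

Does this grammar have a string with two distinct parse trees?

Ambiguous

Witness: p and p

Derivation 1: X0 ⇒ X1 and X0 ⇒ X2 and X0 ⇒ p and X0 ⇒ p and X1 ⇒ p and X2 ⇒ p and p
Derivation 2: X0 ⇒ X0 and X1 ⇒ X1 and X1 ⇒ X2 and X1 ⇒ p and X1 ⇒ p and X2 ⇒ p and p

Two distinct leftmost derivations for the same string.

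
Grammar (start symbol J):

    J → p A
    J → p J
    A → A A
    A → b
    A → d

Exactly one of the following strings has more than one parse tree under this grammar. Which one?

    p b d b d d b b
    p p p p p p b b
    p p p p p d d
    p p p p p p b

p b d b d d b b

p b d b d d b b: 132 trees
p p p p p p b b: 1 tree
p p p p p d d: 1 tree
p p p p p p b: 1 tree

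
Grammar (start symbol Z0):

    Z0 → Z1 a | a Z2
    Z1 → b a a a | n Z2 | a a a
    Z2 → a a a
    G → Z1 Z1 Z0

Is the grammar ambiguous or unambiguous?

Ambiguous

Witness: a a a a

Derivation 1: Z0 ⇒ Z1 a ⇒ a a a a
Derivation 2: Z0 ⇒ a Z2 ⇒ a a a a

Two distinct leftmost derivations for the same string.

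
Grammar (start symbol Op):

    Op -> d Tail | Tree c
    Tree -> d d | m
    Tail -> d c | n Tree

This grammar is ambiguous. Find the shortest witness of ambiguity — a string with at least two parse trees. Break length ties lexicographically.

length 2: no string has ≥2 trees
length 3: d d c has 2 parse trees

Two derivations of d d c:
  Op ⇒ d Tail ⇒ d d c
  Op ⇒ Tree c ⇒ d d c

d d c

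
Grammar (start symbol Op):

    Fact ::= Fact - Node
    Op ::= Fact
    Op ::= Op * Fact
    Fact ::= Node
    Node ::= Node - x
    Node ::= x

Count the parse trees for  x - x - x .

Parse trees for x - x - x:
  [Op [Fact [Fact [Node x]] - [Node [Node x] - x]]]
  [Op [Fact [Fact [Fact [Node x]] - [Node x]] - [Node x]]]
  [Op [Fact [Fact [Node [Node x] - x]] - [Node x]]]
  [Op [Fact [Node [Node [Node x] - x] - x]]]

4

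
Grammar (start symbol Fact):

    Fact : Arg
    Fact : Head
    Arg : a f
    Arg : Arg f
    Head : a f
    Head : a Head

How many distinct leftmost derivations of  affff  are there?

1

Parse trees for affff:
  [Fact [Arg [Arg [Arg [Arg a f] f] f] f]]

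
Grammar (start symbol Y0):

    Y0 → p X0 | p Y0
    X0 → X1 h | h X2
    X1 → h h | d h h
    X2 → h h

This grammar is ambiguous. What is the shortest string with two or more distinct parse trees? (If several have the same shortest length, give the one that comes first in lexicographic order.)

p h h h

length 4: p h h h has 2 parse trees

Two derivations of p h h h:
  Y0 ⇒ p X0 ⇒ p X1 h ⇒ p h h h
  Y0 ⇒ p X0 ⇒ p h X2 ⇒ p h h h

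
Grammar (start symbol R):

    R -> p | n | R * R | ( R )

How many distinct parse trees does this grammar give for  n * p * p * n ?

Parse trees for n * p * p * n:
  [R [R n] * [R [R p] * [R [R p] * [R n]]]]
  [R [R n] * [R [R [R p] * [R p]] * [R n]]]
  [R [R [R n] * [R p]] * [R [R p] * [R n]]]
  [R [R [R n] * [R [R p] * [R p]]] * [R n]]
  [R [R [R [R n] * [R p]] * [R p]] * [R n]]

5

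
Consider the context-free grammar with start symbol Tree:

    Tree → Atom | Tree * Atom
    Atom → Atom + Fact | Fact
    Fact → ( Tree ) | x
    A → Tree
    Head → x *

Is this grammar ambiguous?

(A, Head are unreachable from Tree, so their rules don't affect L(Tree).) The grammar is stratified — Tree handles '*' (left-recursive), Atom handles '+', Fact atoms. Each operator has a fixed associativity and precedence level, so every string has one parse.

Unambiguous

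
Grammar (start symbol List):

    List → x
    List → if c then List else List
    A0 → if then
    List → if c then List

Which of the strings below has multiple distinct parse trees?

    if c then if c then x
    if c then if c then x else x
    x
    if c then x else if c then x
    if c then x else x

if c then if c then x else x

if c then if c then x: 1 tree
if c then if c then x else x: 2 trees
x: 1 tree
if c then x else if c then x: 1 tree
if c then x else x: 1 tree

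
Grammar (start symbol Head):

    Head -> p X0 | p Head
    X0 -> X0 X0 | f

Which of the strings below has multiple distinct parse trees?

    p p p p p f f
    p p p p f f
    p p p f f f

p p p f f f

p p p p p f f: 1 tree
p p p p f f: 1 tree
p p p f f f: 2 trees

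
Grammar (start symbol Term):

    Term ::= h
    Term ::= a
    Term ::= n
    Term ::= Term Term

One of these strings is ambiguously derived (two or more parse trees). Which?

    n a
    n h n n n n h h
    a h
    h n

n a: 1 tree
n h n n n n h h: 429 trees
a h: 1 tree
h n: 1 tree

n h n n n n h h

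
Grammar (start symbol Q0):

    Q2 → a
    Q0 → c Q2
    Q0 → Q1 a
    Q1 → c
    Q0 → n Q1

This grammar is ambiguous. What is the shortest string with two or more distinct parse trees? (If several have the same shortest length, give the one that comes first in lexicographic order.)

length 2: c a has 2 parse trees

Two derivations of c a:
  Q0 ⇒ c Q2 ⇒ c a
  Q0 ⇒ Q1 a ⇒ c a

c a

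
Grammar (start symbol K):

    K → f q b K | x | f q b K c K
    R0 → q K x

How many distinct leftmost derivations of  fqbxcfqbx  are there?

1

Parse trees for fqbxcfqbx:
  [K f q b [K x] c [K f q b [K x]]]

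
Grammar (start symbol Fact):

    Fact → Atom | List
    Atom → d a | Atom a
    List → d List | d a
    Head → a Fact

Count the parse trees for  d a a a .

1

Parse trees for d a a a:
  [Fact [Atom [Atom [Atom d a] a] a]]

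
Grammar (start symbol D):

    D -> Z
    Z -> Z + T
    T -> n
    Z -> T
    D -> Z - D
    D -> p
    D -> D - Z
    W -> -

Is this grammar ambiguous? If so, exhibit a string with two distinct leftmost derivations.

Witness: n - n

Derivation 1: D ⇒ Z - D ⇒ T - D ⇒ n - D ⇒ n - Z ⇒ n - T ⇒ n - n
Derivation 2: D ⇒ D - Z ⇒ Z - Z ⇒ T - Z ⇒ n - Z ⇒ n - T ⇒ n - n

Two distinct leftmost derivations for the same string.

Ambiguous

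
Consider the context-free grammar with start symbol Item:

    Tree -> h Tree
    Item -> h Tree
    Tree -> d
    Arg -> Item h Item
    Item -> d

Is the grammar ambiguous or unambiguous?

Only Item, Tree are reachable from Item; ignoring the rest: Restricted to the reachable nonterminals, every rule has the form A → t or A → t B, and no two rules for the same A share a first terminal. The grammar encodes a DFA — one run per string.

Unambiguous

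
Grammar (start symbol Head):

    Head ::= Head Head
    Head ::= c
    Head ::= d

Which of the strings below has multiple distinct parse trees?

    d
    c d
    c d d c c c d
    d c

d: 1 tree
c d: 1 tree
c d d c c c d: 132 trees
d c: 1 tree

c d d c c c d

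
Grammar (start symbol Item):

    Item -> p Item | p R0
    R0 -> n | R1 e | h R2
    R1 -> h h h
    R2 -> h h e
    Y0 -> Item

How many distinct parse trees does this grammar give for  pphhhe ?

2

Parse trees for pphhhe:
  [Item p [Item p [R0 [R1 h h h] e]]]
  [Item p [Item p [R0 h [R2 h h e]]]]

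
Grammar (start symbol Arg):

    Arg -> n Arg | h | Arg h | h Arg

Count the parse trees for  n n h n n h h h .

Parse trees for n n h n n h h h (showing first 6 of 29):
  [Arg n [Arg n [Arg [Arg [Arg h [Arg n [Arg n [Arg h]]]] h] h]]]
  [Arg n [Arg n [Arg [Arg h [Arg n [Arg n [Arg [Arg h] h]]]] h]]]
  [Arg n [Arg n [Arg [Arg h [Arg n [Arg n [Arg h [Arg h]]]]] h]]]
  [Arg n [Arg n [Arg [Arg h [Arg n [Arg [Arg n [Arg h]] h]]] h]]]
  [Arg n [Arg n [Arg [Arg h [Arg [Arg n [Arg n [Arg h]]] h]] h]]]
  [Arg n [Arg n [Arg h [Arg n [Arg n [Arg [Arg [Arg h] h] h]]]]]]

29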